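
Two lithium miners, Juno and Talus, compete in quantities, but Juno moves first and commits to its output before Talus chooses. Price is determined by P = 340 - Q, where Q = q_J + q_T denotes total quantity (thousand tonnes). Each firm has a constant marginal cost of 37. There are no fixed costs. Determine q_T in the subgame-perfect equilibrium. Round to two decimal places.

75.75

Solve by backward induction. Given q_J, the follower Talus maximises π_T = (340 - q_J - q_T)q_T - 37q_T.
Follower FOC: 303 - q_J - 2q_T = 0, so q_T(q_J) = (303 - q_J)/2.
Juno substitutes q_T(q_J) into its own profit: π_J = q_J(340 - q_J - (303 - q_J)/2) - 37q_J = (377/2 - (1/2)q_J)q_J - 37q_J.
Leader FOC: 303/2 - q_J = 0, so q_J = 303/2.
Then q_T = (303 - 303/2)/2 = 303/4.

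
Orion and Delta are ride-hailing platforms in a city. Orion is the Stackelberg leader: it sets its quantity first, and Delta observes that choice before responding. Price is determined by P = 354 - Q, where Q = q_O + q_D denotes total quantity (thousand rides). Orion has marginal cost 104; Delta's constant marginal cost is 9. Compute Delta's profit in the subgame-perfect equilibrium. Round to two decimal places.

17889.06

The follower Delta best-responds to any q_O: π_D = (354 - Q)q_D - 9q_D.
∂π_D/∂q_D = 345 - q_O - 2q_D = 0 gives the reaction function q_D = (345 - q_O)/2.
The leader anticipates this reaction. Substituting into P = 354 - Q gives P = 363/2 - (1/2)q_O, so π_O = (363/2 - (1/2)q_O)q_O - 104q_O.
Maximising: ∂π_O/∂q_O = 155/2 - q_O = 0, giving q_O = 155/2.
Then q_D = (345 - 155/2)/2 = 535/4.
Price P = 354 - 845/4 = 571/4.
Delta's profit: (571/4 - 9)·(535/4) = 17889.0625.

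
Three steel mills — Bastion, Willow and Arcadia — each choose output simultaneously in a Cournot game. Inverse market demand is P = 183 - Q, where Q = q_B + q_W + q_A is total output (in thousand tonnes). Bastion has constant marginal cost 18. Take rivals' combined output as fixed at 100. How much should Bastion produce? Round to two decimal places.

32.50

With rivals' combined output fixed at 100, Bastion's profit is π_B = (183 - 100 - q_B)q_B - (18q_B) = (83 - q_B)q_B - (18q_B).
∂π_B/∂q_B = 65 - 2q_B = 0, so q_B = 65/2.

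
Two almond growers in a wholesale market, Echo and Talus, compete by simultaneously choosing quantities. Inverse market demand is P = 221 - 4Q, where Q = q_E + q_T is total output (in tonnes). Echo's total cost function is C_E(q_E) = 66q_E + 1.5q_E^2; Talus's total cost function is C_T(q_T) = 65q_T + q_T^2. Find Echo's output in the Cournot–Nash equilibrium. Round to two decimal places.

9.85

Echo's profit: π_E = (221 - 4Q)q_E - (66q_E + (3/2)q_E²). Setting ∂π_E/∂q_E = 0: 155 - 11q_E - 4(q_T) = 0.
Talus's profit: π_T = (221 - 4Q)q_T - (65q_T + q_T²). Setting ∂π_T/∂q_T = 0: 156 - 10q_T - 4(q_E) = 0.
Best responses: q_E = (155 - 4q_T)/11, q_T = (156 - 4q_E)/10.
Substituting one into the other gives q_E = 463/47 and q_T = 548/47.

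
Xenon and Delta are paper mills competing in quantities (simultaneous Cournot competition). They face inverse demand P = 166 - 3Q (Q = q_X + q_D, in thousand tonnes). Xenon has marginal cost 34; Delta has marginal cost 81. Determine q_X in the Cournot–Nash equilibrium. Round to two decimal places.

Xenon's profit: π_X = (166 - 3Q)q_X - (34q_X). Setting ∂π_X/∂q_X = 0: 132 - 6q_X - 3(q_D) = 0.
Delta's profit: π_D = (166 - 3Q)q_D - (81q_D). Setting ∂π_D/∂q_D = 0: 85 - 6q_D - 3(q_X) = 0.
So q_X = (132 - 3q_D)/6 and q_D = (85 - 3q_X)/6.
Solving the pair: q_X = 179/9, q_D = 38/9.

19.89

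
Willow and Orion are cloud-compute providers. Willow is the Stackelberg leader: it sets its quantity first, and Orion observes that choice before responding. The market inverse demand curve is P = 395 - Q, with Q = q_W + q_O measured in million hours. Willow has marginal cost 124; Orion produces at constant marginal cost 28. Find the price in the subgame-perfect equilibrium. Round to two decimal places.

167.75

The follower Orion best-responds to any q_W: π_O = (395 - Q)q_O - 28q_O.
Setting the follower's marginal profit to zero, 367 - q_W - 2q_O = 0, i.e. q_O = (367 - q_W)/2.
The leader anticipates this reaction. Substituting into P = 395 - Q gives P = 423/2 - (1/2)q_W, so π_W = (423/2 - (1/2)q_W)q_W - 124q_W.
The leader's first-order condition 175/2 - q_W = 0 yields q_W = 175/2.
Then q_O = (367 - 175/2)/2 = 559/4.
Total output Q = 909/4, so price P = 395 - 909/4 = 671/4.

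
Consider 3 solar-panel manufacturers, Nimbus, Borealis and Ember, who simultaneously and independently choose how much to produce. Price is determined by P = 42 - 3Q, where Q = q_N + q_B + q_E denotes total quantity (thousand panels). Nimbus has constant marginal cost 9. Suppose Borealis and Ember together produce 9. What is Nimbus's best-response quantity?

1

With rivals' combined output fixed at 9, Nimbus's profit is π_N = (42 - 3·9 - 3q_N)q_N - (9q_N) = (15 - 3q_N)q_N - (9q_N).
∂π_N/∂q_N = 6 - 6q_N = 0, so q_N = 1.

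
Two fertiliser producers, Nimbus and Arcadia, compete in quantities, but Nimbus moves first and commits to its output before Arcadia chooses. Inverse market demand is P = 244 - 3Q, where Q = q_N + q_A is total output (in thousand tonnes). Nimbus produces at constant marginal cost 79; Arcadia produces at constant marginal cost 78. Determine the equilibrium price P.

Solve by backward induction. Given q_N, the follower Arcadia maximises π_A = (244 - 3q_N - 3q_A)q_A - 78q_A.
Follower FOC: 166 - 3q_N - 6q_A = 0, so q_A(q_N) = (166 - 3q_N)/6.
Nimbus substitutes q_A(q_N) into its own profit: π_N = q_N(244 - 3q_N - (166 - 3q_N)/2) - 79q_N = (161 - (3/2)q_N)q_N - 79q_N.
Maximising: ∂π_N/∂q_N = 82 - 3q_N = 0, giving q_N = 82/3.
Then q_A = (166 - 3·(82/3))/6 = 14.
Total output Q = 124/3, so price P = 244 - 3·(124/3) = 120.

120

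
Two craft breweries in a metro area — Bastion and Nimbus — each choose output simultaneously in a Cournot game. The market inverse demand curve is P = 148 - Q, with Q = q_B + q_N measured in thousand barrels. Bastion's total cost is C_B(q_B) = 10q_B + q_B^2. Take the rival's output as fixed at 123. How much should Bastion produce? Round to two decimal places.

3.75

With the rival's output fixed at 123, Bastion's profit is π_B = (148 - 123 - q_B)q_B - (10q_B + q_B²) = (25 - q_B)q_B - (10q_B + q_B²).
∂π_B/∂q_B = 15 - 4q_B = 0, so q_B = 15/4.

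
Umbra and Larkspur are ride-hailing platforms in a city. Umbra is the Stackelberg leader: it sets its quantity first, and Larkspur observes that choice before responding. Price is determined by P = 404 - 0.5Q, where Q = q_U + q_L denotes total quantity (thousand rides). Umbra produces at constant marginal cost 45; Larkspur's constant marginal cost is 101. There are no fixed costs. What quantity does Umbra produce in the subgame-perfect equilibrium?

The follower Larkspur best-responds to any q_U: π_L = (404 - 0.5Q)q_L - 101q_L.
Follower FOC: 303 - (1/2)q_U - q_L = 0, so q_L(q_U) = (303 - (1/2)q_U).
Umbra substitutes q_L(q_U) into its own profit: π_U = q_U(404 - (1/2)q_U - (303 - (1/2)q_U)/2) - 45q_U = (505/2 - (1/4)q_U)q_U - 45q_U.
The leader's first-order condition 415/2 - (1/2)q_U = 0 yields q_U = 415.
Then q_L = (303 - (1/2)·415) = 191/2.

415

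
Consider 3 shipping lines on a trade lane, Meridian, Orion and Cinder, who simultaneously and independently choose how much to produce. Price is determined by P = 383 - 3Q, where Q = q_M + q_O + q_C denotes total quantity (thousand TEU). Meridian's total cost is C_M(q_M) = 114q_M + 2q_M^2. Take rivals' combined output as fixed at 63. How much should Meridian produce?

8

With rivals' combined output fixed at 63, Meridian's profit is π_M = (383 - 3·63 - 3q_M)q_M - (114q_M + 2q_M²) = (194 - 3q_M)q_M - (114q_M + 2q_M²).
∂π_M/∂q_M = 80 - 10q_M = 0, so q_M = 8.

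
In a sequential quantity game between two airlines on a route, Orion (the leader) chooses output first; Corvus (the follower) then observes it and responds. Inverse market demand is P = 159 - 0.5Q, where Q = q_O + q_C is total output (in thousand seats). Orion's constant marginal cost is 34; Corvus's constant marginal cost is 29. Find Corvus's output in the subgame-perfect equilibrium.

70

Solve by backward induction. Given q_O, the follower Corvus maximises π_C = (159 - (1/2)q_O - (1/2)q_C)q_C - 29q_C.
Setting the follower's marginal profit to zero, 130 - (1/2)q_O - q_C = 0, i.e. q_C = (130 - (1/2)q_O).
The leader anticipates this reaction. Substituting into P = 159 - 0.5Q gives P = 94 - (1/4)q_O, so π_O = (94 - (1/4)q_O)q_O - 34q_O.
The leader's first-order condition 60 - (1/2)q_O = 0 yields q_O = 120.
Then q_C = (130 - (1/2)·120) = 70.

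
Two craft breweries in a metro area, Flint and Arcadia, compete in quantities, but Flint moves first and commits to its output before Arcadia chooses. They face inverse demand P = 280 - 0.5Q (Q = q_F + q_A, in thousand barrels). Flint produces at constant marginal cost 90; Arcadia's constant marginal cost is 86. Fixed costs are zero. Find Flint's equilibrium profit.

Solve by backward induction. Given q_F, the follower Arcadia maximises π_A = (280 - (1/2)q_F - (1/2)q_A)q_A - 86q_A.
Follower FOC: 194 - (1/2)q_F - q_A = 0, so q_A(q_F) = (194 - (1/2)q_F).
Flint substitutes q_A(q_F) into its own profit: π_F = q_F(280 - (1/2)q_F - (194 - (1/2)q_F)/2) - 90q_F = (183 - (1/4)q_F)q_F - 90q_F.
Maximising: ∂π_F/∂q_F = 93 - (1/2)q_F = 0, giving q_F = 186.
Then q_A = (194 - (1/2)·186) = 101.
Price P = 280 - (1/2)·287 = 273/2.
Flint's profit: (273/2 - 90)·186 = 8649.

8649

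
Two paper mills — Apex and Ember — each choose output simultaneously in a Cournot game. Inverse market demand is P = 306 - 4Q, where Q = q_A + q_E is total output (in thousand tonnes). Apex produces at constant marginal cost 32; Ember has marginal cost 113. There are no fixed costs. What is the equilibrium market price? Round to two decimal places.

Apex's profit: π_A = (306 - 4Q)q_A - (32q_A). Setting ∂π_A/∂q_A = 0: 274 - 8q_A - 4(q_E) = 0.
Ember's first-order condition: 193 - 8q_E - 4(q_A) = 0.
So q_A = (274 - 4q_E)/8 and q_E = (193 - 4q_A)/8.
Substituting one into the other gives q_A = 355/12 and q_E = 28/3.
Total output Q = 467/12, so price P = 306 - 4·(467/12) = 451/3.

150.33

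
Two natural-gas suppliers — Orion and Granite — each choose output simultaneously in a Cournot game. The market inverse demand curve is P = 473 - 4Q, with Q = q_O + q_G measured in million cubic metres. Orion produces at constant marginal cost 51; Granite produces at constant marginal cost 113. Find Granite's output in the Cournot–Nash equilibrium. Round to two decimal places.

Orion's profit: π_O = (473 - 4Q)q_O - (51q_O). Setting ∂π_O/∂q_O = 0: 422 - 8q_O - 4(q_G) = 0.
Granite's first-order condition: 360 - 8q_G - 4(q_O) = 0.
Best responses: q_O = (422 - 4q_G)/8, q_G = (360 - 4q_O)/8.
Solving the pair: q_O = 121/3, q_G = 149/6.

24.83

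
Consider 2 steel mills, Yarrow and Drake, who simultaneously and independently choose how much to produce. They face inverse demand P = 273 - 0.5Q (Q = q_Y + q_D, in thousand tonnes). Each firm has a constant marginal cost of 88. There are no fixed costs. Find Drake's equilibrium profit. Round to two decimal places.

A representative firm's profit is π_i = q_i(273 - 0.5Q) - 88q_i.
First-order condition (treating rivals' output as given): 185 - q_i - (1/2)q_j = 0.
By symmetry each firm produces the same amount; substituting q_j = q_i yields q_i = 185/(3/2) = 370/3.
Price P = 273 - (1/2)·(740/3) = 449/3.
Drake's profit: (449/3 - 88)·(370/3) = 7605.5556.

7605.56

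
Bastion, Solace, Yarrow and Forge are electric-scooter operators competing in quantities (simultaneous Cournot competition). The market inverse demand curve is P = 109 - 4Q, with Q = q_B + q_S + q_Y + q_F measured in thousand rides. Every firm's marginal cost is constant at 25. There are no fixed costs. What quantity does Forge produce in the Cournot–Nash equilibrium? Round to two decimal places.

4.20

A representative firm's profit is π_i = q_i(109 - 4Q) - 25q_i.
First-order condition (treating rivals' output as given): 84 - 8q_i - 4·Σ_{j≠i} q_j = 0.
With identical firms every q_j equals q_i, so Σ_{j≠i} q_j = 3q_i and 84 = 20q_i, giving q_i = 21/5.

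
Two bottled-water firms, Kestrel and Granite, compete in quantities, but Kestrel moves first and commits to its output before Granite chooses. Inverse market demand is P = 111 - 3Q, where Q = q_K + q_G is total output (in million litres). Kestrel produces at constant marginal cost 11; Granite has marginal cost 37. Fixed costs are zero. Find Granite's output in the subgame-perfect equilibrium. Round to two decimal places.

1.83

The follower Granite best-responds to any q_K: π_G = (111 - 3Q)q_G - 37q_G.
Setting the follower's marginal profit to zero, 74 - 3q_K - 6q_G = 0, i.e. q_G = (74 - 3q_K)/6.
The leader anticipates this reaction. Substituting into P = 111 - 3Q gives P = 74 - (3/2)q_K, so π_K = (74 - (3/2)q_K)q_K - 11q_K.
Leader FOC: 63 - 3q_K = 0, so q_K = 21.
Then q_G = (74 - 3·21)/6 = 11/6.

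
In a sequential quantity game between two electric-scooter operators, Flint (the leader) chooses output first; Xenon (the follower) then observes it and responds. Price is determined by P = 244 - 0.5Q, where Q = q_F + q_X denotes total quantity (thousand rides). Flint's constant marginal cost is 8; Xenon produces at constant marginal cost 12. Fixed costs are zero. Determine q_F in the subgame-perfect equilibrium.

Solve by backward induction. Given q_F, the follower Xenon maximises π_X = (244 - (1/2)q_F - (1/2)q_X)q_X - 12q_X.
Follower FOC: 232 - (1/2)q_F - q_X = 0, so q_X(q_F) = (232 - (1/2)q_F).
Flint substitutes q_X(q_F) into its own profit: π_F = q_F(244 - (1/2)q_F - (232 - (1/2)q_F)/2) - 8q_F = (128 - (1/4)q_F)q_F - 8q_F.
Maximising: ∂π_F/∂q_F = 120 - (1/2)q_F = 0, giving q_F = 240.
Then q_X = (232 - (1/2)·240) = 112.

240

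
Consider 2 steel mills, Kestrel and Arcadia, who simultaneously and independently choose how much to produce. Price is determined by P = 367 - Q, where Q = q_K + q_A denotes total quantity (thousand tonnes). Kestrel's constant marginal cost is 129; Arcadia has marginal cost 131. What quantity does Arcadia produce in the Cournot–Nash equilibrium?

Kestrel's profit: π_K = (367 - Q)q_K - (129q_K). Setting ∂π_K/∂q_K = 0: 238 - 2q_K - (q_A) = 0.
Arcadia's profit: π_A = (367 - Q)q_A - (131q_A). Setting ∂π_A/∂q_A = 0: 236 - 2q_A - (q_K) = 0.
Best responses: q_K = (238 - q_A)/2, q_A = (236 - q_K)/2.
Solving the pair: q_K = 80, q_A = 78.

78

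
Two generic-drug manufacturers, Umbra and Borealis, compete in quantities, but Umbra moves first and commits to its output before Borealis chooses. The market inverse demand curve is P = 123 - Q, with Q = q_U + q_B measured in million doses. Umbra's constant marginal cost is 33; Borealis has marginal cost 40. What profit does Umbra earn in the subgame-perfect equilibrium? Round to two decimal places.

1176.13

Solve by backward induction. Given q_U, the follower Borealis maximises π_B = (123 - q_U - q_B)q_B - 40q_B.
Follower FOC: 83 - q_U - 2q_B = 0, so q_B(q_U) = (83 - q_U)/2.
The leader anticipates this reaction. Substituting into P = 123 - Q gives P = 163/2 - (1/2)q_U, so π_U = (163/2 - (1/2)q_U)q_U - 33q_U.
The leader's first-order condition 97/2 - q_U = 0 yields q_U = 97/2.
Then q_B = (83 - 97/2)/2 = 69/4.
Price P = 123 - 263/4 = 229/4.
Umbra's profit: (229/4 - 33)·(97/2) = 1176.1250.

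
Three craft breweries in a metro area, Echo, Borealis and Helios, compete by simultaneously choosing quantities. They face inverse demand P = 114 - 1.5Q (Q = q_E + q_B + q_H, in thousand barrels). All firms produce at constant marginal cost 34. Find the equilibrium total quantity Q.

40

Each firm earns π_i = (114 - 1.5Q)q_i - 34q_i.
Setting ∂π_i/∂q_i = 0 with rivals' quantities fixed: 80 - 3q_i - (3/2)·Σ_{j≠i} q_j = 0.
With identical firms every q_j equals q_i, so Σ_{j≠i} q_j = 2q_i and 80 = 6q_i, giving q_i = 40/3.
Total output Q = 40/3 + 40/3 + 40/3 = 40.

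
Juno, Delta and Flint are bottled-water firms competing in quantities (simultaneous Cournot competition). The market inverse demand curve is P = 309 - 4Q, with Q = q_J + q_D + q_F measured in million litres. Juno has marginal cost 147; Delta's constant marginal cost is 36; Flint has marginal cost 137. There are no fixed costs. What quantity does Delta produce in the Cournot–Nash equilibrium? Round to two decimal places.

30.31

Juno's profit: π_J = (309 - 4Q)q_J - (147q_J). Setting ∂π_J/∂q_J = 0: 162 - 8q_J - 4(q_D + q_F) = 0.
Delta's profit: π_D = (309 - 4Q)q_D - (36q_D). Setting ∂π_D/∂q_D = 0: 273 - 8q_D - 4(q_J + q_F) = 0.
Flint's profit: π_F = (309 - 4Q)q_F - (137q_F). Setting ∂π_F/∂q_F = 0: 172 - 8q_F - 4(q_J + q_D) = 0.
Summing all 3 equations gives 607 − 16Q = 0, hence Q = 607/16.
Back-substituting: q_J = (162 − 607/4)/4 = 41/16, q_D = (273 − 607/4)/4 = 485/16, q_F = (172 − 607/4)/4 = 81/16.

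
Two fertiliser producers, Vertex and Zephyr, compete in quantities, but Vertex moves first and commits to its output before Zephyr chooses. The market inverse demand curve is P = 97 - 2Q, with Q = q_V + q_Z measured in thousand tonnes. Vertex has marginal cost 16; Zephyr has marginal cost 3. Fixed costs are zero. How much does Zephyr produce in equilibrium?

15

The follower Zephyr best-responds to any q_V: π_Z = (97 - 2Q)q_Z - 3q_Z.
Follower FOC: 94 - 2q_V - 4q_Z = 0, so q_Z(q_V) = (94 - 2q_V)/4.
The leader anticipates this reaction. Substituting into P = 97 - 2Q gives P = 50 - q_V, so π_V = (50 - q_V)q_V - 16q_V.
Maximising: ∂π_V/∂q_V = 34 - 2q_V = 0, giving q_V = 17.
Then q_Z = (94 - 2·17)/4 = 15.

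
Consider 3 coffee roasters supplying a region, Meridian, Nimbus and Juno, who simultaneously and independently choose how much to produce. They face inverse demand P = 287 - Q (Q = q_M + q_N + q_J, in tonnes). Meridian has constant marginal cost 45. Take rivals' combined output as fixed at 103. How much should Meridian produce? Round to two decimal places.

With rivals' combined output fixed at 103, Meridian's profit is π_M = (287 - 103 - q_M)q_M - (45q_M) = (184 - q_M)q_M - (45q_M).
∂π_M/∂q_M = 139 - 2q_M = 0, so q_M = 139/2.

69.50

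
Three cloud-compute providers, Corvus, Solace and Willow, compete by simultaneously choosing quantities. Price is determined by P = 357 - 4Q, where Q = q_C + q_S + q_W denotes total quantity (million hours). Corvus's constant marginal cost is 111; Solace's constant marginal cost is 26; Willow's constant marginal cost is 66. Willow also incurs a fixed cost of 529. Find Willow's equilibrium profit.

840

Corvus's profit: π_C = (357 - 4Q)q_C - (111q_C). Setting ∂π_C/∂q_C = 0: 246 - 8q_C - 4(q_S + q_W) = 0.
Solace's profit: π_S = (357 - 4Q)q_S - (26q_S). Setting ∂π_S/∂q_S = 0: 331 - 8q_S - 4(q_C + q_W) = 0.
Willow's first-order condition: 291 - 8q_W - 4(q_C + q_S) = 0.
Adding the 3 first-order conditions: 868 − 16Q = 0, so Q = 217/4.
Back-substituting: q_C = (246 − 217)/4 = 29/4, q_S = (331 − 217)/4 = 57/2, q_W = (291 − 217)/4 = 37/2.
Price P = 357 - 4·(217/4) = 140.
Willow's profit: (140 - 66)·(37/2) - 529 = 840.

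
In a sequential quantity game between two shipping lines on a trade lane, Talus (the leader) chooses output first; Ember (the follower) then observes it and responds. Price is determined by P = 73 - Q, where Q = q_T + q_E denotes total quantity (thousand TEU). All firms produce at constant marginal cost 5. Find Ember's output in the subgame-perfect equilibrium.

The follower Ember best-responds to any q_T: π_E = (73 - Q)q_E - 5q_E.
∂π_E/∂q_E = 68 - q_T - 2q_E = 0 gives the reaction function q_E = (68 - q_T)/2.
The leader anticipates this reaction. Substituting into P = 73 - Q gives P = 39 - (1/2)q_T, so π_T = (39 - (1/2)q_T)q_T - 5q_T.
Maximising: ∂π_T/∂q_T = 34 - q_T = 0, giving q_T = 34.
Then q_E = (68 - 34)/2 = 17.

17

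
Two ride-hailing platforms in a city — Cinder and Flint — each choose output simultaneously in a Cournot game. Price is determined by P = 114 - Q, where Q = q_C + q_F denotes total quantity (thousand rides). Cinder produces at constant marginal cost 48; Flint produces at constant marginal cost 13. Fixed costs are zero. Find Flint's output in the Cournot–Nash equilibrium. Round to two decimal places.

Cinder's profit: π_C = (114 - Q)q_C - (48q_C). Setting ∂π_C/∂q_C = 0: 66 - 2q_C - (q_F) = 0.
Flint's first-order condition: 101 - 2q_F - (q_C) = 0.
Best responses: q_C = (66 - q_F)/2, q_F = (101 - q_C)/2.
Substituting one into the other gives q_C = 31/3 and q_F = 136/3.

45.33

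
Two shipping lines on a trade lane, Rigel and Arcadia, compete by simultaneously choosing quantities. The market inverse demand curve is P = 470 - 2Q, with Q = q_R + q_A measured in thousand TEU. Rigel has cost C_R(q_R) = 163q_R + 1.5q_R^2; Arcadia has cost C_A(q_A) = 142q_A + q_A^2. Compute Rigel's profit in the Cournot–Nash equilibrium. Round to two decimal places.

Rigel's profit: π_R = (470 - 2Q)q_R - (163q_R + (3/2)q_R²). Setting ∂π_R/∂q_R = 0: 307 - 7q_R - 2(q_A) = 0.
Arcadia's first-order condition: 328 - 6q_A - 2(q_R) = 0.
Rearranging gives the reaction functions q_R = (307 - 2q_A)/7 and q_A = (328 - 2q_R)/6.
Substituting one into the other gives q_R = 593/19 and q_A = 841/19.
Price P = 470 - 2·(1434/19) = 319.0526.
Rigel's profit: 319.0526·(593/19) - 163·(593/19) - (3/2)(593/19)² = 3409.3393.

3409.34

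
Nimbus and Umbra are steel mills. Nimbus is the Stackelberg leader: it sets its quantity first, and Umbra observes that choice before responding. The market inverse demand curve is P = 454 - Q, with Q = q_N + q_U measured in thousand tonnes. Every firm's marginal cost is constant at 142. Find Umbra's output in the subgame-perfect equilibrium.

The follower Umbra best-responds to any q_N: π_U = (454 - Q)q_U - 142q_U.
∂π_U/∂q_U = 312 - q_N - 2q_U = 0 gives the reaction function q_U = (312 - q_N)/2.
The leader anticipates this reaction. Substituting into P = 454 - Q gives P = 298 - (1/2)q_N, so π_N = (298 - (1/2)q_N)q_N - 142q_N.
Maximising: ∂π_N/∂q_N = 156 - q_N = 0, giving q_N = 156.
Then q_U = (312 - 156)/2 = 78.

78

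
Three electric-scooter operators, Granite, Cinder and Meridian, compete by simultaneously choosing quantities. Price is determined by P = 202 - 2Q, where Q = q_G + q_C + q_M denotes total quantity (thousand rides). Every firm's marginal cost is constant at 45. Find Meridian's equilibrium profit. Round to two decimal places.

A representative firm's profit is π_i = q_i(202 - 2Q) - 45q_i.
Setting ∂π_i/∂q_i = 0 with rivals' quantities fixed: 157 - 4q_i - 2·Σ_{j≠i} q_j = 0.
By symmetry each firm produces the same amount; substituting Σ_{j≠i} q_j = 2q_i yields q_i = 157/8.
Price P = 202 - 2·(471/8) = 337/4.
Meridian's profit: (337/4 - 45)·(157/8) = 770.2813.

770.28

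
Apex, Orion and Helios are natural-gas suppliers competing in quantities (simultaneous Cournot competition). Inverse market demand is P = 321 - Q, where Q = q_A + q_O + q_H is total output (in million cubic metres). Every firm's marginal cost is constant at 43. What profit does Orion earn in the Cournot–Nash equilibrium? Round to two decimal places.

4830.25

A representative firm's profit is π_i = q_i(321 - Q) - 43q_i.
First-order condition (treating rivals' output as given): 278 - 2q_i - Σ_{j≠i} q_j = 0.
With identical firms every q_j equals q_i, so Σ_{j≠i} q_j = 2q_i and 278 = 4q_i, giving q_i = 139/2.
Price P = 321 - 417/2 = 225/2.
Orion's profit: (225/2 - 43)·(139/2) = 4830.2500.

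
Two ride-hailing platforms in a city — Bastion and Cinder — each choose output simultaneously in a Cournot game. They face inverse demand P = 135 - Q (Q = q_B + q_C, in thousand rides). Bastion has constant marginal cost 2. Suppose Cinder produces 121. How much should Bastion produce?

With the rival's output fixed at 121, Bastion's profit is π_B = (135 - 121 - q_B)q_B - (2q_B) = (14 - q_B)q_B - (2q_B).
∂π_B/∂q_B = 12 - 2q_B = 0, so q_B = 6.

6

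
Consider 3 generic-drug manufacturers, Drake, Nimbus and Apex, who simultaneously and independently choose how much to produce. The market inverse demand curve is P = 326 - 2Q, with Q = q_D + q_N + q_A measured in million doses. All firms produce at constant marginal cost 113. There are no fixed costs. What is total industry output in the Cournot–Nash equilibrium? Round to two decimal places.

79.88

A representative firm's profit is π_i = q_i(326 - 2Q) - 113q_i.
Setting ∂π_i/∂q_i = 0 with rivals' quantities fixed: 213 - 4q_i - 2·Σ_{j≠i} q_j = 0.
By symmetry each firm produces the same amount; substituting Σ_{j≠i} q_j = 2q_i yields q_i = 213/8.
Total output Q = 213/8 + 213/8 + 213/8 = 639/8.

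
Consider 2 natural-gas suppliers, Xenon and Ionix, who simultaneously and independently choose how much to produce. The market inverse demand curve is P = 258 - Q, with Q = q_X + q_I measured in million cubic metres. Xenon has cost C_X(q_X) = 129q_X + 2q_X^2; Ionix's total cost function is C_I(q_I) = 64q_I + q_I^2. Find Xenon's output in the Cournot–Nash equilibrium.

14

Xenon's profit: π_X = (258 - Q)q_X - (129q_X + 2q_X²). Setting ∂π_X/∂q_X = 0: 129 - 6q_X - (q_I) = 0.
Ionix's first-order condition: 194 - 4q_I - (q_X) = 0.
Rearranging gives the reaction functions q_X = (129 - q_I)/6 and q_I = (194 - q_X)/4.
Substituting one into the other gives q_X = 14 and q_I = 45.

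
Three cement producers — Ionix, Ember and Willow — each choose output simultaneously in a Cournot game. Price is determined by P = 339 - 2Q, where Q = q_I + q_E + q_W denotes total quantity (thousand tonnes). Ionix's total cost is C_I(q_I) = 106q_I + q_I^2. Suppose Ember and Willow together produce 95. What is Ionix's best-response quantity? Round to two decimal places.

7.17

With rivals' combined output fixed at 95, Ionix's profit is π_I = (339 - 2·95 - 2q_I)q_I - (106q_I + q_I²) = (149 - 2q_I)q_I - (106q_I + q_I²).
∂π_I/∂q_I = 43 - 6q_I = 0, so q_I = 43/6.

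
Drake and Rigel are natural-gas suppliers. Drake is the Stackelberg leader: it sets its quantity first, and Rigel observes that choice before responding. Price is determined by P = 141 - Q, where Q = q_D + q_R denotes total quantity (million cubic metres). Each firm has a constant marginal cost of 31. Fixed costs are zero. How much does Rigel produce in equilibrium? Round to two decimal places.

27.50

Solve by backward induction. Given q_D, the follower Rigel maximises π_R = (141 - q_D - q_R)q_R - 31q_R.
∂π_R/∂q_R = 110 - q_D - 2q_R = 0 gives the reaction function q_R = (110 - q_D)/2.
Drake substitutes q_R(q_D) into its own profit: π_D = q_D(141 - q_D - (110 - q_D)/2) - 31q_D = (86 - (1/2)q_D)q_D - 31q_D.
Leader FOC: 55 - q_D = 0, so q_D = 55.
Then q_R = (110 - 55)/2 = 55/2.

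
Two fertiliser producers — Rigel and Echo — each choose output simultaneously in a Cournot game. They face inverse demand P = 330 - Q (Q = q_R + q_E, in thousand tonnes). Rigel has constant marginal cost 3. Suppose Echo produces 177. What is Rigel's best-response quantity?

With the rival's output fixed at 177, Rigel's profit is π_R = (330 - 177 - q_R)q_R - (3q_R) = (153 - q_R)q_R - (3q_R).
∂π_R/∂q_R = 150 - 2q_R = 0, so q_R = 75.

75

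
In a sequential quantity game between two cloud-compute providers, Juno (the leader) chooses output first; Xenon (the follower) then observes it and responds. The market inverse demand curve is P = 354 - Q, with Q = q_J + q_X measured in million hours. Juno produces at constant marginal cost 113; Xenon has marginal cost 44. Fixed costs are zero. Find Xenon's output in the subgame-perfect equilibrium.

The follower Xenon best-responds to any q_J: π_X = (354 - Q)q_X - 44q_X.
Follower FOC: 310 - q_J - 2q_X = 0, so q_X(q_J) = (310 - q_J)/2.
The leader anticipates this reaction. Substituting into P = 354 - Q gives P = 199 - (1/2)q_J, so π_J = (199 - (1/2)q_J)q_J - 113q_J.
The leader's first-order condition 86 - q_J = 0 yields q_J = 86.
Then q_X = (310 - 86)/2 = 112.

112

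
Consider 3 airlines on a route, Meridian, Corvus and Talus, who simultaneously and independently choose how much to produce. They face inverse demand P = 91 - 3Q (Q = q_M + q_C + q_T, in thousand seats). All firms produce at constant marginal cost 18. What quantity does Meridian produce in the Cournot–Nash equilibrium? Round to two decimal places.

A representative firm's profit is π_i = q_i(91 - 3Q) - 18q_i.
First-order condition (treating rivals' output as given): 73 - 6q_i - 3·Σ_{j≠i} q_j = 0.
By symmetry each firm produces the same amount; substituting Σ_{j≠i} q_j = 2q_i yields q_i = 73/12.

6.08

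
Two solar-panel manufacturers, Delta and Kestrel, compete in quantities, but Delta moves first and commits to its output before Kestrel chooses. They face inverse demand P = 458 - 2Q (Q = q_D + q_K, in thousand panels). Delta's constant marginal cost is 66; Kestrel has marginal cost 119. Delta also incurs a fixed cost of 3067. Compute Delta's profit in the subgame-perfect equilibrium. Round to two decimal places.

9309.56

The follower Kestrel best-responds to any q_D: π_K = (458 - 2Q)q_K - 119q_K.
Follower FOC: 339 - 2q_D - 4q_K = 0, so q_K(q_D) = (339 - 2q_D)/4.
Delta substitutes q_K(q_D) into its own profit: π_D = q_D(458 - 2q_D - (339 - 2q_D)/2) - 66q_D = (577/2 - q_D)q_D - 66q_D.
Maximising: ∂π_D/∂q_D = 445/2 - 2q_D = 0, giving q_D = 445/4.
Then q_K = (339 - 2·(445/4))/4 = 233/8.
Price P = 458 - 2·(1123/8) = 709/4.
Delta's profit: (709/4 - 66)·(445/4) - 3067 = 9309.5625.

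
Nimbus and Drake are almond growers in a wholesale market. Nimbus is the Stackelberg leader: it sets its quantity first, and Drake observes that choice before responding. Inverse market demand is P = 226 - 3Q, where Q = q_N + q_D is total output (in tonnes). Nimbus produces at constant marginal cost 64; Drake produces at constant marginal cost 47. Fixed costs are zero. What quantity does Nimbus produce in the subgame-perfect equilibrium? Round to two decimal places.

24.17

Solve by backward induction. Given q_N, the follower Drake maximises π_D = (226 - 3q_N - 3q_D)q_D - 47q_D.
Setting the follower's marginal profit to zero, 179 - 3q_N - 6q_D = 0, i.e. q_D = (179 - 3q_N)/6.
Nimbus substitutes q_D(q_N) into its own profit: π_N = q_N(226 - 3q_N - (179 - 3q_N)/2) - 64q_N = (273/2 - (3/2)q_N)q_N - 64q_N.
The leader's first-order condition 145/2 - 3q_N = 0 yields q_N = 145/6.
Then q_D = (179 - 3·(145/6))/6 = 71/4.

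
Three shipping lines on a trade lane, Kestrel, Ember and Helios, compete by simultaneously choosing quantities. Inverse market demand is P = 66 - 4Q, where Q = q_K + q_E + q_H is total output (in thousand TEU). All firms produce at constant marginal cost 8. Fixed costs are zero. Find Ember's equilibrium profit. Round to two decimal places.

52.56

Each firm earns π_i = (66 - 4Q)q_i - 8q_i.
First-order condition (treating rivals' output as given): 58 - 8q_i - 4·Σ_{j≠i} q_j = 0.
With identical firms every q_j equals q_i, so Σ_{j≠i} q_j = 2q_i and 58 = 16q_i, giving q_i = 29/8.
Price P = 66 - 4·(87/8) = 45/2.
Ember's profit: (45/2 - 8)·(29/8) = 841/16.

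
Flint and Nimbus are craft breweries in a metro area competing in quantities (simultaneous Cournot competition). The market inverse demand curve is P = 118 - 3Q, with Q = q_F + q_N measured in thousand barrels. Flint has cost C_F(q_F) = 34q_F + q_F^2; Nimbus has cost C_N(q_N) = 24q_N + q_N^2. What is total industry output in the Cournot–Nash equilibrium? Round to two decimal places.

16.18

Flint's profit: π_F = (118 - 3Q)q_F - (34q_F + q_F²). Setting ∂π_F/∂q_F = 0: 84 - 8q_F - 3(q_N) = 0.
Nimbus's first-order condition: 94 - 8q_N - 3(q_F) = 0.
Best responses: q_F = (84 - 3q_N)/8, q_N = (94 - 3q_F)/8.
Substituting one into the other gives q_F = 78/11 and q_N = 100/11.
Total output Q = 78/11 + 100/11 = 178/11.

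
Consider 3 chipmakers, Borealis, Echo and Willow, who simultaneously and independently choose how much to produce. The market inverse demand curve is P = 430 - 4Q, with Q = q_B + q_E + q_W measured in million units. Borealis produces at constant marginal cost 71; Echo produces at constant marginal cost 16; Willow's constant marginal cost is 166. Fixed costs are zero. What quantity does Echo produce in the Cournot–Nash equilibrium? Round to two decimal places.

Borealis's profit: π_B = (430 - 4Q)q_B - (71q_B). Setting ∂π_B/∂q_B = 0: 359 - 8q_B - 4(q_E + q_W) = 0.
Echo's profit: π_E = (430 - 4Q)q_E - (16q_E). Setting ∂π_E/∂q_E = 0: 414 - 8q_E - 4(q_B + q_W) = 0.
Willow's profit: π_W = (430 - 4Q)q_W - (166q_W). Setting ∂π_W/∂q_W = 0: 264 - 8q_W - 4(q_B + q_E) = 0.
Adding the 3 conditions: 1037 − 8Q − 8Q = 0, i.e. Q = 1037/16.
Back-substituting: q_B = (359 − 1037/4)/4 = 399/16, q_E = (414 − 1037/4)/4 = 619/16, q_W = (264 − 1037/4)/4 = 19/16.

38.69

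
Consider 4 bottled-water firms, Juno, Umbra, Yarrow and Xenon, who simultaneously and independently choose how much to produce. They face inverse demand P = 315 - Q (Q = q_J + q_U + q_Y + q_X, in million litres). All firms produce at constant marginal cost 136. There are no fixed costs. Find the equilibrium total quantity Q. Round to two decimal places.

143.20

Each firm earns π_i = (315 - Q)q_i - 136q_i.
Setting ∂π_i/∂q_i = 0 with rivals' quantities fixed: 179 - 2q_i - Σ_{j≠i} q_j = 0.
With identical firms every q_j equals q_i, so Σ_{j≠i} q_j = 3q_i and 179 = 5q_i, giving q_i = 179/5.
Total output Q = 179/5 + 179/5 + 179/5 + 179/5 = 716/5.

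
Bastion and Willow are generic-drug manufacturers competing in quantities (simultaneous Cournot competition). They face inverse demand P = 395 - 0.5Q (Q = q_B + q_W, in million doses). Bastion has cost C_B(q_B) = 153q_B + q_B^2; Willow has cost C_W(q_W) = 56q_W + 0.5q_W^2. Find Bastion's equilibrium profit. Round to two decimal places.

Bastion's profit: π_B = (395 - 0.5Q)q_B - (153q_B + q_B²). Setting ∂π_B/∂q_B = 0: 242 - 3q_B - (1/2)(q_W) = 0.
Willow's first-order condition: 339 - 2q_W - (1/2)(q_B) = 0.
Rearranging gives the reaction functions q_B = (242 - (1/2)q_W)/3 and q_W = (339 - (1/2)q_B)/2.
Solving the pair: q_B = 1258/23, q_W = 155.8261.
Price P = 395 - (1/2)·210.5217 = 289.7391.
Bastion's profit: 289.7391·(1258/23) - 153·(1258/23) - (1258/23)² = 4487.4216.

4487.42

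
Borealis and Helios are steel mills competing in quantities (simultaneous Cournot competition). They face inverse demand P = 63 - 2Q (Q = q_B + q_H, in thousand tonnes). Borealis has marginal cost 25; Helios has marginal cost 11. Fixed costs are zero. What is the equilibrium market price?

33

Borealis's profit: π_B = (63 - 2Q)q_B - (25q_B). Setting ∂π_B/∂q_B = 0: 38 - 4q_B - 2(q_H) = 0.
Helios's profit: π_H = (63 - 2Q)q_H - (11q_H). Setting ∂π_H/∂q_H = 0: 52 - 4q_H - 2(q_B) = 0.
Best responses: q_B = (38 - 2q_H)/4, q_H = (52 - 2q_B)/4.
Substituting one into the other gives q_B = 4 and q_H = 11.
Total output Q = 15, so price P = 63 - 2·15 = 33.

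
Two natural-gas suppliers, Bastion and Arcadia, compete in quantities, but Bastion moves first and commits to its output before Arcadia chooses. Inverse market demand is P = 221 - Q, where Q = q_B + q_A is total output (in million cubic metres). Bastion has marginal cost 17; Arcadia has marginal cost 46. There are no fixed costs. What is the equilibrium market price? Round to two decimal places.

Solve by backward induction. Given q_B, the follower Arcadia maximises π_A = (221 - q_B - q_A)q_A - 46q_A.
∂π_A/∂q_A = 175 - q_B - 2q_A = 0 gives the reaction function q_A = (175 - q_B)/2.
Bastion substitutes q_A(q_B) into its own profit: π_B = q_B(221 - q_B - (175 - q_B)/2) - 17q_B = (267/2 - (1/2)q_B)q_B - 17q_B.
Maximising: ∂π_B/∂q_B = 233/2 - q_B = 0, giving q_B = 233/2.
Then q_A = (175 - 233/2)/2 = 117/4.
Total output Q = 583/4, so price P = 221 - 583/4 = 301/4.

75.25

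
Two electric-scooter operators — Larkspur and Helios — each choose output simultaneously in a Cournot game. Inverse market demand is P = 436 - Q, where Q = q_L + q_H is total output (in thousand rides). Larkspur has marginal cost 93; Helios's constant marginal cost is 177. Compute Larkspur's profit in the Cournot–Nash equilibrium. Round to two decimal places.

Larkspur's profit: π_L = (436 - Q)q_L - (93q_L). Setting ∂π_L/∂q_L = 0: 343 - 2q_L - (q_H) = 0.
Helios's first-order condition: 259 - 2q_H - (q_L) = 0.
Rearranging gives the reaction functions q_L = (343 - q_H)/2 and q_H = (259 - q_L)/2.
Solving the pair: q_L = 427/3, q_H = 175/3.
Price P = 436 - 602/3 = 706/3.
Larkspur's profit: (706/3 - 93)·(427/3) = 20258.7778.

20258.78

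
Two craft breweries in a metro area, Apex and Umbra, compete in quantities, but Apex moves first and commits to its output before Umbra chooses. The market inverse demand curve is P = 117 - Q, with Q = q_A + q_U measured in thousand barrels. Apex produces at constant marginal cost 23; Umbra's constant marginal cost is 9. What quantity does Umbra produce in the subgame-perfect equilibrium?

34

The follower Umbra best-responds to any q_A: π_U = (117 - Q)q_U - 9q_U.
∂π_U/∂q_U = 108 - q_A - 2q_U = 0 gives the reaction function q_U = (108 - q_A)/2.
The leader anticipates this reaction. Substituting into P = 117 - Q gives P = 63 - (1/2)q_A, so π_A = (63 - (1/2)q_A)q_A - 23q_A.
The leader's first-order condition 40 - q_A = 0 yields q_A = 40.
Then q_U = (108 - 40)/2 = 34.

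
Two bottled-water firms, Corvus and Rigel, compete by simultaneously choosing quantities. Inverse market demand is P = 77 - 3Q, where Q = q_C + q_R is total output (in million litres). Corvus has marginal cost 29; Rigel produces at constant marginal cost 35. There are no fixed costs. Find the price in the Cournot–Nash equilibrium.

Corvus's profit: π_C = (77 - 3Q)q_C - (29q_C). Setting ∂π_C/∂q_C = 0: 48 - 6q_C - 3(q_R) = 0.
Rigel's profit: π_R = (77 - 3Q)q_R - (35q_R). Setting ∂π_R/∂q_R = 0: 42 - 6q_R - 3(q_C) = 0.
So q_C = (48 - 3q_R)/6 and q_R = (42 - 3q_C)/6.
Substituting one into the other gives q_C = 6 and q_R = 4.
Total output Q = 10, so price P = 77 - 3·10 = 47.

47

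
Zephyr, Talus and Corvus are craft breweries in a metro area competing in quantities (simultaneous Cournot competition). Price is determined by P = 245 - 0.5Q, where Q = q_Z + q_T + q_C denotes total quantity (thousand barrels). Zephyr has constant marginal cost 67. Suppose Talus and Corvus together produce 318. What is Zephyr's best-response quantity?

With rivals' combined output fixed at 318, Zephyr's profit is π_Z = (245 - (1/2)·318 - (1/2)q_Z)q_Z - (67q_Z) = (86 - (1/2)q_Z)q_Z - (67q_Z).
∂π_Z/∂q_Z = 19 - q_Z = 0, so q_Z = 19.

19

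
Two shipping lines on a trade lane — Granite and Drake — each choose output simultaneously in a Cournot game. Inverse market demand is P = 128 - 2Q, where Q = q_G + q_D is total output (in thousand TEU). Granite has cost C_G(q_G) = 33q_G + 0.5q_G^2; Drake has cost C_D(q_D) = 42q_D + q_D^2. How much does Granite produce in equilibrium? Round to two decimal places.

Granite's profit: π_G = (128 - 2Q)q_G - (33q_G + (1/2)q_G²). Setting ∂π_G/∂q_G = 0: 95 - 5q_G - 2(q_D) = 0.
Drake's profit: π_D = (128 - 2Q)q_D - (42q_D + q_D²). Setting ∂π_D/∂q_D = 0: 86 - 6q_D - 2(q_G) = 0.
Best responses: q_G = (95 - 2q_D)/5, q_D = (86 - 2q_G)/6.
Solving the pair: q_G = 199/13, q_D = 120/13.

15.31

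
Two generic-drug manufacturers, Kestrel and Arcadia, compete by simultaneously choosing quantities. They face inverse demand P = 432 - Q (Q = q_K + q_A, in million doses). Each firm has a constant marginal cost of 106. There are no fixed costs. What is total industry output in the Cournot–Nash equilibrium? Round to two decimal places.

217.33

Each firm earns π_i = (432 - Q)q_i - 106q_i.
Setting ∂π_i/∂q_i = 0 with rivals' quantities fixed: 326 - 2q_i - q_j = 0.
With identical firms every q_j equals q_i, so q_j = q_i and 326 = 3q_i, giving q_i = 326/3.
Total output Q = 326/3 + 326/3 = 652/3.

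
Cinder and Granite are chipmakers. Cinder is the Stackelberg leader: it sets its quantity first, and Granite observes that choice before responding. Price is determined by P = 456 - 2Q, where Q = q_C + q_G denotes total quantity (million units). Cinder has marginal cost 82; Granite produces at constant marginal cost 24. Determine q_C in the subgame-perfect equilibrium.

79

Solve by backward induction. Given q_C, the follower Granite maximises π_G = (456 - 2q_C - 2q_G)q_G - 24q_G.
Setting the follower's marginal profit to zero, 432 - 2q_C - 4q_G = 0, i.e. q_G = (432 - 2q_C)/4.
The leader anticipates this reaction. Substituting into P = 456 - 2Q gives P = 240 - q_C, so π_C = (240 - q_C)q_C - 82q_C.
Maximising: ∂π_C/∂q_C = 158 - 2q_C = 0, giving q_C = 79.
Then q_G = (432 - 2·79)/4 = 137/2.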